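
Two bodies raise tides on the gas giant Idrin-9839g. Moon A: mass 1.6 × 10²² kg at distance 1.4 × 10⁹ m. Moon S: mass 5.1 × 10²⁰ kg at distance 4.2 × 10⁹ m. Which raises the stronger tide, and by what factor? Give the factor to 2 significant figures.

Compare M/d³ for the two perturbers:
Moon A: (1.6 × 10²²) / (1.4 × 10⁹)³ = 5.831 × 10⁻⁶
Moon S: (5.1 × 10²⁰) / (4.2 × 10⁹)³ = 6.884 × 10⁻⁹
Ratio (larger/smaller) = 850

Moon A, by a factor of ≈ 850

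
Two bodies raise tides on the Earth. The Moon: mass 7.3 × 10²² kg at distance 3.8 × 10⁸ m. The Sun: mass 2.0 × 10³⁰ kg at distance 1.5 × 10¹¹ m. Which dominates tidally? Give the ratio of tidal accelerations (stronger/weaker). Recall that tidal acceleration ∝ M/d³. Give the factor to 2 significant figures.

Tidal acceleration ∝ M/d³, so compare M/d³ for each.
The Moon: (7.3 × 10²²) / (3.8 × 10⁸)³ = 1.330 × 10⁻³
The Sun: (2.0 × 10³⁰) / (1.5 × 10¹¹)³ = 5.926 × 10⁻⁴
Ratio (larger/smaller) = 2.2

The Moon, by a factor of ≈ 2.2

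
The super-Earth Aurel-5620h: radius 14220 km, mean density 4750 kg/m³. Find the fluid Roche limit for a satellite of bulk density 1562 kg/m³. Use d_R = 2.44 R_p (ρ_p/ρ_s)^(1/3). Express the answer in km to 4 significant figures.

50270 km

d_R = 2.44 × 14220 km × (4750/1562)^(1/3)
    = 50270 km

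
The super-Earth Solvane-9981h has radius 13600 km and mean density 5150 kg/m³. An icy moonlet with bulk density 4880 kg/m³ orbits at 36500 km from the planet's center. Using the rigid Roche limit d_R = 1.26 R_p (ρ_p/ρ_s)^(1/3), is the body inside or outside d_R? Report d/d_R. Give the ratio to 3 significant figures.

d_R = 1.26 × (13600 km) × (5150/4880)^(1/3) = 17450 km
d/d_R = (36500) / (17450) = 2.09
Since d/d_R > 1, the body is outside the Roche limit.

outside; d/d_R ≈ 2.09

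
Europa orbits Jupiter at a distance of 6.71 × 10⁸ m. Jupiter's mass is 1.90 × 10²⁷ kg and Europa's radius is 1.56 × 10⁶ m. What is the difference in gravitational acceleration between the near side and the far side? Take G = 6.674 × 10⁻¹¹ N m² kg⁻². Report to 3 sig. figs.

2.62 × 10⁻³ m/s²

Differencing GM/(d−r)² and GM/(d+r)² to first order in r/d gives 4GMr/d³.
Δg = 4GMr/d³
   = 4 × (6.674 × 10⁻¹¹) × (1.90 × 10²⁷) × (1.56 × 10⁶) / (6.71 × 10⁸)³
   = 2.62 × 10⁻³ m/s²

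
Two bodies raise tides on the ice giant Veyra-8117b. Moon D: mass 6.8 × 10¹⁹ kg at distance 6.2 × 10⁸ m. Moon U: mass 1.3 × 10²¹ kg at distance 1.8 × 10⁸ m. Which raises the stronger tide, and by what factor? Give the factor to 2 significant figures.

Tidal acceleration ∝ M/d³, so compare M/d³ for each.
Moon D: (6.8 × 10¹⁹) / (6.2 × 10⁸)³ = 2.853 × 10⁻⁷
Moon U: (1.3 × 10²¹) / (1.8 × 10⁸)³ = 2.229 × 10⁻⁴
Ratio (larger/smaller) = 780

Moon U, by a factor of ≈ 780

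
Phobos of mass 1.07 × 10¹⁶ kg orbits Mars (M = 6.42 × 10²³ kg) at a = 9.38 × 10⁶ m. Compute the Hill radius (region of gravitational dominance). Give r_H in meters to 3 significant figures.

r_H ≈ a (m/3M)^(1/3)
    = (9.38 × 10⁶) × (1.07 × 10¹⁶ / (3 × 6.42 × 10²³))^(1/3)
    = 1.66 × 10⁴ m

1.66 × 10⁴ m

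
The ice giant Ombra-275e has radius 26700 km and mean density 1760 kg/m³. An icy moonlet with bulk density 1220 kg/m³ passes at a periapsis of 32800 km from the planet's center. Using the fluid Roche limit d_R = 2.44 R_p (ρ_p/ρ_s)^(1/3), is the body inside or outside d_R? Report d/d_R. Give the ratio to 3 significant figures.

d_R = 2.44 × (26700 km) × (1760/1220)^(1/3) = 73610 km
d/d_R = (32800) / (73610) = 0.446
Since d/d_R < 1, the body is inside the Roche limit.

inside; d/d_R ≈ 0.446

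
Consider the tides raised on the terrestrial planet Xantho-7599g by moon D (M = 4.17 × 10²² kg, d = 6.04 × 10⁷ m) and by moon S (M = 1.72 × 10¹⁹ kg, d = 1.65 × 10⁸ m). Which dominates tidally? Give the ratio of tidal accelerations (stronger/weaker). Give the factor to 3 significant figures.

Moon D, by a factor of ≈ 49400

The tide-raising term goes as M/d³ (the gradient of a 1/d² field).
Moon D: (4.17 × 10²²) / (6.04 × 10⁷)³ = 1.892 × 10⁻¹
Moon S: (1.72 × 10¹⁹) / (1.65 × 10⁸)³ = 3.829 × 10⁻⁶
Ratio (larger/smaller) = 49400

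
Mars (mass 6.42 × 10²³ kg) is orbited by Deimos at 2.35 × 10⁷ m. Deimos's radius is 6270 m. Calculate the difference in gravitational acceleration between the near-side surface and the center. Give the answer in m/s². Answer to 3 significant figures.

Δg = 2GMr/d³
   = 2 × (6.674 × 10⁻¹¹) × (6.42 × 10²³) × (6270) / (2.35 × 10⁷)³
   = 4.14 × 10⁻⁵ m/s²

4.14 × 10⁻⁵ m/s²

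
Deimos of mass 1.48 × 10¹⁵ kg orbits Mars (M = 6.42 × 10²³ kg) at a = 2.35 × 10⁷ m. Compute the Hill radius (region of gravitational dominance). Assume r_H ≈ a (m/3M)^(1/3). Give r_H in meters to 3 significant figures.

2.15 × 10⁴ m

r_H ≈ a (m/3M)^(1/3)
    = (2.35 × 10⁷) × (1.48 × 10¹⁵ / (3 × 6.42 × 10²³))^(1/3)
    = 2.15 × 10⁴ m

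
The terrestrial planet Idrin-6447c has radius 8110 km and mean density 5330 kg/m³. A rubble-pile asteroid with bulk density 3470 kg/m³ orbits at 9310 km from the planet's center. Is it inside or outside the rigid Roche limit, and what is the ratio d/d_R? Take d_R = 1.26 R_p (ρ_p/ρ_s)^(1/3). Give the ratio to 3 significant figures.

inside; d/d_R ≈ 0.790

d_R = 1.26 × (8110 km) × (5330/3470)^(1/3) = 11790 km
d/d_R = (9310) / (11790) = 0.790
Since d/d_R < 1, the body is inside the Roche limit.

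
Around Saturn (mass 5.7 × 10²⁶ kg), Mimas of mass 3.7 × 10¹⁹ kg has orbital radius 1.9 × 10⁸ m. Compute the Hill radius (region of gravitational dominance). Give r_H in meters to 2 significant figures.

r_H ≈ a (m/3M)^(1/3)
    = (1.9 × 10⁸) × (3.7 × 10¹⁹ / (3 × 5.7 × 10²⁶))^(1/3)
    = 5.3 × 10⁵ m

5.3 × 10⁵ m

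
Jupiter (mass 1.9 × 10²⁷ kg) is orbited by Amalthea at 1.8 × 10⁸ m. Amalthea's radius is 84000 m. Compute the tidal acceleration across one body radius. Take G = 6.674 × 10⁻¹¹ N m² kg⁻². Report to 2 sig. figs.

Δg = 2GMr/d³
   = 2 × (6.674 × 10⁻¹¹) × (1.9 × 10²⁷) × (84000) / (1.8 × 10⁸)³
   = 3.7 × 10⁻³ m/s²

3.7 × 10⁻³ m/s²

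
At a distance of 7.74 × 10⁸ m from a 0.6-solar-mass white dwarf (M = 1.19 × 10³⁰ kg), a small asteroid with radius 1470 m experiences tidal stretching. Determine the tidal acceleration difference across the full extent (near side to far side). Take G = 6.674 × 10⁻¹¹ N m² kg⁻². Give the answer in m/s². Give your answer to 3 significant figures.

1.01 × 10⁻³ m/s²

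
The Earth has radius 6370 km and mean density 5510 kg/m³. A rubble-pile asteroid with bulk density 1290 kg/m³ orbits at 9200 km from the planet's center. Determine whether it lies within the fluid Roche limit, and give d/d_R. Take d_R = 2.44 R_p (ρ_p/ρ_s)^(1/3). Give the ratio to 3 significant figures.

inside; d/d_R ≈ 0.365

d_R = 2.44 × (6370 km) × (5510/1290)^(1/3) = 25220 km
d/d_R = (9200) / (25220) = 0.365
Since d/d_R < 1, the body is inside the Roche limit.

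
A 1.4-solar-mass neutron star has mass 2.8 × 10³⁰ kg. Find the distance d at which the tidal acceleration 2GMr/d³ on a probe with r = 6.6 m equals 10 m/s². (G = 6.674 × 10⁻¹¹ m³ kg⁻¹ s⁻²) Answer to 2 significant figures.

6.3 × 10⁶ m

2GMr/d³ = a_tidal  ⇒  d = (2GMr / a_tidal)^(1/3)
d = (2 × 6.674×10⁻¹¹ × (2.8 × 10³⁰) × (6.6) / (10))^(1/3)
  = 6.3 × 10⁶ m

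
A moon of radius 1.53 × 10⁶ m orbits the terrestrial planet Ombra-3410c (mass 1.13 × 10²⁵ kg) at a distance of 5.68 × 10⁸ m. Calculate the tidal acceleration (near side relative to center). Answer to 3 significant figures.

Δa = 2GMr/d³
   = 2 × (6.674 × 10⁻¹¹) × (1.13 × 10²⁵) × (1.53 × 10⁶) / (5.68 × 10⁸)³
   = 1.26 × 10⁻⁵ m/s²

1.26 × 10⁻⁵ m/s²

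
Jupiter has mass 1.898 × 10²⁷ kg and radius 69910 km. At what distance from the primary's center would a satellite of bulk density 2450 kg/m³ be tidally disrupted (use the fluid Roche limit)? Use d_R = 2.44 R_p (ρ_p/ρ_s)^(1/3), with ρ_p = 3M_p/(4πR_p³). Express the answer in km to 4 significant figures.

ρ_p = 3M_p/(4πR_p³) = 3 × (1.898 × 10²⁷) / (4π × (6.991 × 10⁷ m)³) = 1326 kg/m³
d_R = 2.44 × 69910 km × (1326/2450)^(1/3)
    = 1.390 × 10⁵ km

1.390 × 10⁵ km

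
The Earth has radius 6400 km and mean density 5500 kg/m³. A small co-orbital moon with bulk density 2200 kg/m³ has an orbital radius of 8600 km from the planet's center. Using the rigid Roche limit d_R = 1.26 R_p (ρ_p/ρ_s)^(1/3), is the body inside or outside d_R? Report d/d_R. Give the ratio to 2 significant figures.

inside; d/d_R ≈ 0.79

d_R = 1.26 × (6400 km) × (5500/2200)^(1/3) = 10940 km
d/d_R = (8600) / (10940) = 0.79
Since d/d_R < 1, the body is inside the Roche limit.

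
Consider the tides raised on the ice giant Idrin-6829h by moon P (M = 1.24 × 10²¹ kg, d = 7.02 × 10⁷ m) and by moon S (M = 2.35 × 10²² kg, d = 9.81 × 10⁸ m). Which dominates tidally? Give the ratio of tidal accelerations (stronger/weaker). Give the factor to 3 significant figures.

Compare M/d³ for the two perturbers:
Moon P: (1.24 × 10²¹) / (7.02 × 10⁷)³ = 3.584 × 10⁻³
Moon S: (2.35 × 10²²) / (9.81 × 10⁸)³ = 2.489 × 10⁻⁵
Ratio (larger/smaller) = 144

Moon P, by a factor of ≈ 144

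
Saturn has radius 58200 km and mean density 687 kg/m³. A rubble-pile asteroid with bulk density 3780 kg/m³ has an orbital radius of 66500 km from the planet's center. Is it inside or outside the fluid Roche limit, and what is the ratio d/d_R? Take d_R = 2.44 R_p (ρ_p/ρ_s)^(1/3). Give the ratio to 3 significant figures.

inside; d/d_R ≈ 0.827

d_R = 2.44 × (58200 km) × (687/3780)^(1/3) = 80440 km
d/d_R = (66500) / (80440) = 0.827
Since d/d_R < 1, the body is inside the Roche limit.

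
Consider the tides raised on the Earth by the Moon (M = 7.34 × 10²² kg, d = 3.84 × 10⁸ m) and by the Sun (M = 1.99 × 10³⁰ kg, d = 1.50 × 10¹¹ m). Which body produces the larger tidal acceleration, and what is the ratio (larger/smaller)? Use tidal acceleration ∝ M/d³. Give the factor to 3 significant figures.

Tidal acceleration ∝ M/d³, so compare M/d³ for each.
The Moon: (7.34 × 10²²) / (3.84 × 10⁸)³ = 1.296 × 10⁻³
The Sun: (1.99 × 10³⁰) / (1.50 × 10¹¹)³ = 5.896 × 10⁻⁴
Ratio (larger/smaller) = 2.20

The Moon, by a factor of ≈ 2.20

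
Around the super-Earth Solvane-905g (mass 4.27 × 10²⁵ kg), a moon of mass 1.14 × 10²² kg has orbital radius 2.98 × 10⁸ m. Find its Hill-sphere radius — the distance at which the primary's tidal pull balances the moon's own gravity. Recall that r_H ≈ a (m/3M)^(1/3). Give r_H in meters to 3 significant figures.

1.33 × 10⁷ m

r_H ≈ a (m/3M)^(1/3)
    = (2.98 × 10⁸) × (1.14 × 10²² / (3 × 4.27 × 10²⁵))^(1/3)
    = 1.33 × 10⁷ m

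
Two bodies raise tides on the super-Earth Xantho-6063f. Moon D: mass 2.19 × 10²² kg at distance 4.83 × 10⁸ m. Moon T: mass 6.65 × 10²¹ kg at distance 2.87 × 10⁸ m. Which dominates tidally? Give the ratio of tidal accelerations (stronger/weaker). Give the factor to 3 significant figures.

Compare M/d³ for the two perturbers:
Moon D: (2.19 × 10²²) / (4.83 × 10⁸)³ = 1.944 × 10⁻⁴
Moon T: (6.65 × 10²¹) / (2.87 × 10⁸)³ = 2.813 × 10⁻⁴
Ratio (larger/smaller) = 1.45

Moon T, by a factor of ≈ 1.45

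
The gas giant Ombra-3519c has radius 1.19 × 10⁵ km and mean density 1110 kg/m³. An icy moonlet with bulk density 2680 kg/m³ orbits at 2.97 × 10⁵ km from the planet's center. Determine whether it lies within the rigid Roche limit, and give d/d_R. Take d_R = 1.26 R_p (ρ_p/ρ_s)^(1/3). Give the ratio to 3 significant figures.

d_R = 1.26 × (1.19 × 10⁵ km) × (1110/2680)^(1/3) = 1.118 × 10⁵ km
d/d_R = (2.97 × 10⁵) / (1.118 × 10⁵) = 2.66
Since d/d_R > 1, the body is outside the Roche limit.

outside; d/d_R ≈ 2.66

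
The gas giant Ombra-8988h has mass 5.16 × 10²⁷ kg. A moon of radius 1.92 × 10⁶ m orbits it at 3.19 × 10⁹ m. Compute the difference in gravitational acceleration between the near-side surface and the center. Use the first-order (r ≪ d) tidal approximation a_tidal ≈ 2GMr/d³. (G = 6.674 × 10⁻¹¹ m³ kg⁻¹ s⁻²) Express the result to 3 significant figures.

4.07 × 10⁻⁵ m/s²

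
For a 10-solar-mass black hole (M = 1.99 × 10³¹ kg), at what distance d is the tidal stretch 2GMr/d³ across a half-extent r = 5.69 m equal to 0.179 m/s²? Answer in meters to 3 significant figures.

2GMr/d³ = a_tidal  ⇒  d = (2GMr / a_tidal)^(1/3)
d = (2 × 6.674×10⁻¹¹ × (1.99 × 10³¹) × (5.69) / (0.179))^(1/3)
  = 4.39 × 10⁷ m

4.39 × 10⁷ m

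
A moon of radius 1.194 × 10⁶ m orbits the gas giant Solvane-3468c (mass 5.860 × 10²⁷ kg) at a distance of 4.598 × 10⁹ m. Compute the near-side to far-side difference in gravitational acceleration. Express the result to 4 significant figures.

1.922 × 10⁻⁵ m/s²

Δg = 4GMr/d³
   = 4 × (6.674 × 10⁻¹¹) × (5.860 × 10²⁷) × (1.194 × 10⁶) / (4.598 × 10⁹)³
   = 1.922 × 10⁻⁵ m/s²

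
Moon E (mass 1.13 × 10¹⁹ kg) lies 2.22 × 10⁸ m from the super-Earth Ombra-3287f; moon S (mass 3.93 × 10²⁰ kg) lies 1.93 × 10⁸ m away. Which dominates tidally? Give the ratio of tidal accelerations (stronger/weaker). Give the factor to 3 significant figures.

Moon S, by a factor of ≈ 52.9

The tide-raising term goes as M/d³ (the gradient of a 1/d² field).
Moon E: (1.13 × 10¹⁹) / (2.22 × 10⁸)³ = 1.033 × 10⁻⁶
Moon S: (3.93 × 10²⁰) / (1.93 × 10⁸)³ = 5.467 × 10⁻⁵
Ratio (larger/smaller) = 52.9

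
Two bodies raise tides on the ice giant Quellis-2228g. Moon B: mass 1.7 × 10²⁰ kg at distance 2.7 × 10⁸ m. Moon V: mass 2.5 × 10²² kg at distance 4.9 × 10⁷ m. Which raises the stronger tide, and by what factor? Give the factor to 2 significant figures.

Moon V, by a factor of ≈ 25000

The tide-raising term goes as M/d³ (the gradient of a 1/d² field).
Moon B: (1.7 × 10²⁰) / (2.7 × 10⁸)³ = 8.637 × 10⁻⁶
Moon V: (2.5 × 10²²) / (4.9 × 10⁷)³ = 2.125 × 10⁻¹
Ratio (larger/smaller) = 25000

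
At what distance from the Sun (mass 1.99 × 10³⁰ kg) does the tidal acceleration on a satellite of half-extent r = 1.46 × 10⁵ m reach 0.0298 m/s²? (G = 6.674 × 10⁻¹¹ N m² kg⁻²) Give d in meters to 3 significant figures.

2GMr/d³ = a_tidal  ⇒  d = (2GMr / a_tidal)^(1/3)
d = (2 × 6.674×10⁻¹¹ × (1.99 × 10³⁰) × (1.46 × 10⁵) / (0.0298))^(1/3)
  = 1.09 × 10⁹ m

1.09 × 10⁹ m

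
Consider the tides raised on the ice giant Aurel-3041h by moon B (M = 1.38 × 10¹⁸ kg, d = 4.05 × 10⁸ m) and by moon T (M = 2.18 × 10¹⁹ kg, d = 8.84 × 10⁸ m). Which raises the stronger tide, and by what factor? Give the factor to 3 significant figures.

Moon T, by a factor of ≈ 1.52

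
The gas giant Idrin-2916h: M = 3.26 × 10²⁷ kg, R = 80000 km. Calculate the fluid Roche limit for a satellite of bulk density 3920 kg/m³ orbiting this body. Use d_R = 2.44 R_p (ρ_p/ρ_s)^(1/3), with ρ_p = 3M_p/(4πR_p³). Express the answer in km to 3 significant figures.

ρ_p = 3M_p/(4πR_p³) = 3 × (3.26 × 10²⁷) / (4π × (8.00 × 10⁷ m)³) = 1520 kg/m³
d_R = 2.44 × 80000 km × (1520/3920)^(1/3)
    = 1.42 × 10⁵ km

1.42 × 10⁵ km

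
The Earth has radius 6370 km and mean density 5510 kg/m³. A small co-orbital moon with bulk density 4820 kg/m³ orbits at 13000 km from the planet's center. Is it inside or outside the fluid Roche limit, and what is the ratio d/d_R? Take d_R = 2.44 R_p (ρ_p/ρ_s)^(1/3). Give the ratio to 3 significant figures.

inside; d/d_R ≈ 0.800

d_R = 2.44 × (6370 km) × (5510/4820)^(1/3) = 16250 km
d/d_R = (13000) / (16250) = 0.800
Since d/d_R < 1, the body is inside the Roche limit.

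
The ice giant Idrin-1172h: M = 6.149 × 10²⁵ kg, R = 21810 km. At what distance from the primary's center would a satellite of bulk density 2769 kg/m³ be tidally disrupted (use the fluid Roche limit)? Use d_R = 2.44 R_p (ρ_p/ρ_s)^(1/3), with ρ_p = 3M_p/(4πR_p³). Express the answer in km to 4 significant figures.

42550 km

ρ_p = 3M_p/(4πR_p³) = 3 × (6.149 × 10²⁵) / (4π × (2.181 × 10⁷ m)³) = 1415 kg/m³
d_R = 2.44 × 21810 km × (1415/2769)^(1/3)
    = 42550 km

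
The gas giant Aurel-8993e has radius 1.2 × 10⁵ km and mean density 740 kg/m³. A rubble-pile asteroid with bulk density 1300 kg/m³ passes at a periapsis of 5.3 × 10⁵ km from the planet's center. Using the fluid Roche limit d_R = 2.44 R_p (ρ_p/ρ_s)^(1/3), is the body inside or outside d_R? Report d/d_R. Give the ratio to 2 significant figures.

outside; d/d_R ≈ 2.2

d_R = 2.44 × (1.2 × 10⁵ km) × (740/1300)^(1/3) = 2.427 × 10⁵ km
d/d_R = (5.3 × 10⁵) / (2.427 × 10⁵) = 2.2
Since d/d_R > 1, the body is outside the Roche limit.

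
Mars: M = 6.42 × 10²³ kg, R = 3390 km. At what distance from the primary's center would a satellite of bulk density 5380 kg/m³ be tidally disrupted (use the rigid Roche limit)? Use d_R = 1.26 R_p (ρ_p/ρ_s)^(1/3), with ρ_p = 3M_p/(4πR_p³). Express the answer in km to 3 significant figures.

3850 km

ρ_p = 3M_p/(4πR_p³) = 3 × (6.42 × 10²³) / (4π × (3.39 × 10⁶ m)³) = 3930 kg/m³
d_R = 1.26 × 3390 km × (3930/5380)^(1/3)
    = 3850 km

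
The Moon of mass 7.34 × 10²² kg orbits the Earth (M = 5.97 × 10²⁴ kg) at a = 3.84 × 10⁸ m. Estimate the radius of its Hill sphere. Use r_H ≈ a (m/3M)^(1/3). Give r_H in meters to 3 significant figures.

r_H ≈ a (m/3M)^(1/3)
    = (3.84 × 10⁸) × (7.34 × 10²² / (3 × 5.97 × 10²⁴))^(1/3)
    = 6.15 × 10⁷ m

6.15 × 10⁷ m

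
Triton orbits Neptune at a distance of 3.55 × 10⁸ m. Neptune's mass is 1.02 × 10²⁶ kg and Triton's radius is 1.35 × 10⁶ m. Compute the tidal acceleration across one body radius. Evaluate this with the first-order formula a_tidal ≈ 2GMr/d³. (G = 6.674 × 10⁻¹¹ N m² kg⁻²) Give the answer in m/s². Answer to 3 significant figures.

Δg = 2GMr/d³
   = 2 × (6.674 × 10⁻¹¹) × (1.02 × 10²⁶) × (1.35 × 10⁶) / (3.55 × 10⁸)³
   = 4.11 × 10⁻⁴ m/s²

4.11 × 10⁻⁴ m/s²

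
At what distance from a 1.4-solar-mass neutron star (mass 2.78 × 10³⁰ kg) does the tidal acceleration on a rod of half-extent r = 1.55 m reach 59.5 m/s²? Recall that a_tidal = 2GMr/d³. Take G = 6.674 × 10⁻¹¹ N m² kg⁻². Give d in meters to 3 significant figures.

2.13 × 10⁶ m

2GMr/d³ = a_tidal  ⇒  d = (2GMr / a_tidal)^(1/3)
d = (2 × 6.674×10⁻¹¹ × (2.78 × 10³⁰) × (1.55) / (59.5))^(1/3)
  = 2.13 × 10⁶ m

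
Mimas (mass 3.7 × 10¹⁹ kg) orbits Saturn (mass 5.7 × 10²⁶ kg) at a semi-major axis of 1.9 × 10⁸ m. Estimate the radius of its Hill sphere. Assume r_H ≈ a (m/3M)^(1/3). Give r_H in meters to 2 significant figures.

5.3 × 10⁵ m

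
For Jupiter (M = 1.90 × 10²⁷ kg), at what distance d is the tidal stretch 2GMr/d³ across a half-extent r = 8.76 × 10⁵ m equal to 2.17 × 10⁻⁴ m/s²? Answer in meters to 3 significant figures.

1.01 × 10⁹ m

2GMr/d³ = a_tidal  ⇒  d = (2GMr / a_tidal)^(1/3)
d = (2 × 6.674×10⁻¹¹ × (1.90 × 10²⁷) × (8.76 × 10⁵) / (2.17 × 10⁻⁴))^(1/3)
  = 1.01 × 10⁹ m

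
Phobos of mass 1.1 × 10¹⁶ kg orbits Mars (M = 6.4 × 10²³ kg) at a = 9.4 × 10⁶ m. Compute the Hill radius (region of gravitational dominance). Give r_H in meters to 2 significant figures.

r_H ≈ a (m/3M)^(1/3)
    = (9.4 × 10⁶) × (1.1 × 10¹⁶ / (3 × 6.4 × 10²³))^(1/3)
    = 1.7 × 10⁴ m

1.7 × 10⁴ m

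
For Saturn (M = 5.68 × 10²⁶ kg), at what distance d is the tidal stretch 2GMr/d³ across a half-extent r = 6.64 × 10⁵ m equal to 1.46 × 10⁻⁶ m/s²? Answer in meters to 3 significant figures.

3.25 × 10⁹ m

2GMr/d³ = a_tidal  ⇒  d = (2GMr / a_tidal)^(1/3)
d = (2 × 6.674×10⁻¹¹ × (5.68 × 10²⁶) × (6.64 × 10⁵) / (1.46 × 10⁻⁶))^(1/3)
  = 3.25 × 10⁹ m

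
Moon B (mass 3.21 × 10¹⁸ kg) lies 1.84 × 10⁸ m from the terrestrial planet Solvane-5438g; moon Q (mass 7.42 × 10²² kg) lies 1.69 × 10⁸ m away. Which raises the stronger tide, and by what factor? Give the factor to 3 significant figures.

Moon Q, by a factor of ≈ 29800

Tidal acceleration ∝ M/d³, so compare M/d³ for each.
Moon B: (3.21 × 10¹⁸) / (1.84 × 10⁸)³ = 5.153 × 10⁻⁷
Moon Q: (7.42 × 10²²) / (1.69 × 10⁸)³ = 1.537 × 10⁻²
Ratio (larger/smaller) = 29800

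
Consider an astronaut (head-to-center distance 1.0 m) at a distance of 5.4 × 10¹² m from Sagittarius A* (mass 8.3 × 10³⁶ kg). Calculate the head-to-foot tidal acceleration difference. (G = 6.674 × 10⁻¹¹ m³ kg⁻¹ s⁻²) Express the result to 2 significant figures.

1.4 × 10⁻¹¹ m/s²

Δg = 4GMr/d³
   = 4 × (6.674 × 10⁻¹¹) × (8.3 × 10³⁶) × (1.0) / (5.4 × 10¹²)³
   = 1.4 × 10⁻¹¹ m/s²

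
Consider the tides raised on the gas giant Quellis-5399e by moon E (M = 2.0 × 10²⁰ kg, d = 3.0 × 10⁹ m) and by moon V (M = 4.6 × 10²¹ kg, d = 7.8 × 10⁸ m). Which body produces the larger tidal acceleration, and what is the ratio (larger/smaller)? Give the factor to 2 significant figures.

Moon V, by a factor of ≈ 1300

Tidal stretch scales as M/d³; compute that for each body.
Moon E: (2.0 × 10²⁰) / (3.0 × 10⁹)³ = 7.407 × 10⁻⁹
Moon V: (4.6 × 10²¹) / (7.8 × 10⁸)³ = 9.693 × 10⁻⁶
Ratio (larger/smaller) = 1300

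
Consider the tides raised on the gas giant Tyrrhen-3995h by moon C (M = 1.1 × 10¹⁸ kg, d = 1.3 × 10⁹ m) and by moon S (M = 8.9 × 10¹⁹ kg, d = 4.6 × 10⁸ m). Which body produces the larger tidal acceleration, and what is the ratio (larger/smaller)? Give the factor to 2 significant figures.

Moon S, by a factor of ≈ 1800

Tidal stretch scales as M/d³; compute that for each body.
Moon C: (1.1 × 10¹⁸) / (1.3 × 10⁹)³ = 5.007 × 10⁻¹⁰
Moon S: (8.9 × 10¹⁹) / (4.6 × 10⁸)³ = 9.144 × 10⁻⁷
Ratio (larger/smaller) = 1800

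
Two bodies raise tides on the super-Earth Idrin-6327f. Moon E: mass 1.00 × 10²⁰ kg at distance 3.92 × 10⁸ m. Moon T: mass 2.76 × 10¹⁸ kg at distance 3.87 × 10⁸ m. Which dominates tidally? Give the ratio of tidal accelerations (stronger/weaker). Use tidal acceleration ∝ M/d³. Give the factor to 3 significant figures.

Moon E, by a factor of ≈ 34.9

Tidal acceleration ∝ M/d³, so compare M/d³ for each.
Moon E: (1.00 × 10²⁰) / (3.92 × 10⁸)³ = 1.660 × 10⁻⁶
Moon T: (2.76 × 10¹⁸) / (3.87 × 10⁸)³ = 4.762 × 10⁻⁸
Ratio (larger/smaller) = 34.9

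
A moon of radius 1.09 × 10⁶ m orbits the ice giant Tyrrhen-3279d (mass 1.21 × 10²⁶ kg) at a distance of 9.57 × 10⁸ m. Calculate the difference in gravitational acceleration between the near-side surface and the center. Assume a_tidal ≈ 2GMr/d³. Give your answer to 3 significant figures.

Δa = 2GMr/d³
   = 2 × (6.674 × 10⁻¹¹) × (1.21 × 10²⁶) × (1.09 × 10⁶) / (9.57 × 10⁸)³
   = 2.01 × 10⁻⁵ m/s²

2.01 × 10⁻⁵ m/s²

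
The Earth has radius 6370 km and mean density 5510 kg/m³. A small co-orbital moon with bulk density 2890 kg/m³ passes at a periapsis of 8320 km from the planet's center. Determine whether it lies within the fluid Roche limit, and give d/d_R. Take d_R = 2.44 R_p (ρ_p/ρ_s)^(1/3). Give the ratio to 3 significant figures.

inside; d/d_R ≈ 0.432

d_R = 2.44 × (6370 km) × (5510/2890)^(1/3) = 19270 km
d/d_R = (8320) / (19270) = 0.432
Since d/d_R < 1, the body is inside the Roche limit.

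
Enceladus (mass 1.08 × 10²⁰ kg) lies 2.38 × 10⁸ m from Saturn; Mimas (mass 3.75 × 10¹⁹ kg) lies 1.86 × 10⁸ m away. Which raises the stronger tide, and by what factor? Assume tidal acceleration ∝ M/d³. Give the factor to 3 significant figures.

Enceladus, by a factor of ≈ 1.37

The tide-raising term goes as M/d³ (the gradient of a 1/d² field).
Enceladus: (1.08 × 10²⁰) / (2.38 × 10⁸)³ = 8.011 × 10⁻⁶
Mimas: (3.75 × 10¹⁹) / (1.86 × 10⁸)³ = 5.828 × 10⁻⁶
Ratio (larger/smaller) = 1.37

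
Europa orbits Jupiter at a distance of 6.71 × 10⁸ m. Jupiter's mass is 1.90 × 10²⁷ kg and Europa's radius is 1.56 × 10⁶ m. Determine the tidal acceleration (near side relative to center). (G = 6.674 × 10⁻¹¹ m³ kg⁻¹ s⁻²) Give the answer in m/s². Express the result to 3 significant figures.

1.31 × 10⁻³ m/s²

Since r ≪ d, expand the inverse-square field across one radius to get the leading 2GMr/d³ term.
Δa = 2GMr/d³
   = 2 × (6.674 × 10⁻¹¹) × (1.90 × 10²⁷) × (1.56 × 10⁶) / (6.71 × 10⁸)³
   = 1.31 × 10⁻³ m/s²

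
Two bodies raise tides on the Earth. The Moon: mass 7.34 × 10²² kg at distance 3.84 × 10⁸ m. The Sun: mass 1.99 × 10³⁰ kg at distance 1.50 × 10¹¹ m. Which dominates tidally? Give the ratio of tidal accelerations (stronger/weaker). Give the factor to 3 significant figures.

Tidal stretch scales as M/d³; compute that for each body.
The Moon: (7.34 × 10²²) / (3.84 × 10⁸)³ = 1.296 × 10⁻³
The Sun: (1.99 × 10³⁰) / (1.50 × 10¹¹)³ = 5.896 × 10⁻⁴
Ratio (larger/smaller) = 2.20

The Moon, by a factor of ≈ 2.20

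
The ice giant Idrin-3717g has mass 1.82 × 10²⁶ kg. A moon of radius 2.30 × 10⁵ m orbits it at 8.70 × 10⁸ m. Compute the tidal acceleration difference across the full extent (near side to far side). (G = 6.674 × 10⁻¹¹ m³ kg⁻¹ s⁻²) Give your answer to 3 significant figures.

1.70 × 10⁻⁵ m/s²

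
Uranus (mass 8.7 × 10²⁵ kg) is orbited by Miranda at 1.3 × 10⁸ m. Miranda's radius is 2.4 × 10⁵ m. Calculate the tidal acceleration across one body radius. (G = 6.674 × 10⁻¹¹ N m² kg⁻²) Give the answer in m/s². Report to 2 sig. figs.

1.3 × 10⁻³ m/s²

Differencing GM/(d−r)² and GM/d² to first order in r/d gives 2GMr/d³.
Δa = 2GMr/d³
   = 2 × (6.674 × 10⁻¹¹) × (8.7 × 10²⁵) × (2.4 × 10⁵) / (1.3 × 10⁸)³
   = 1.3 × 10⁻³ m/s²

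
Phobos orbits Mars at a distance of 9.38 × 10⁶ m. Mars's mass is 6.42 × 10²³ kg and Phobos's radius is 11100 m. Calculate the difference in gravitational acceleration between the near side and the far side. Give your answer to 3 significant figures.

Differencing GM/(d−r)² and GM/(d+r)² to first order in r/d gives 4GMr/d³.
Δa = 4GMr/d³
   = 4 × (6.674 × 10⁻¹¹) × (6.42 × 10²³) × (11100) / (9.38 × 10⁶)³
   = 2.31 × 10⁻³ m/s²

2.31 × 10⁻³ m/s²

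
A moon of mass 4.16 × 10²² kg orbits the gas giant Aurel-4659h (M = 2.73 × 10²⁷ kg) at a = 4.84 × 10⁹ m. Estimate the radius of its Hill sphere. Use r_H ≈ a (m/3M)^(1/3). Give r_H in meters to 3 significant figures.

8.32 × 10⁷ m

r_H ≈ a (m/3M)^(1/3)
    = (4.84 × 10⁹) × (4.16 × 10²² / (3 × 2.73 × 10²⁷))^(1/3)
    = 8.32 × 10⁷ m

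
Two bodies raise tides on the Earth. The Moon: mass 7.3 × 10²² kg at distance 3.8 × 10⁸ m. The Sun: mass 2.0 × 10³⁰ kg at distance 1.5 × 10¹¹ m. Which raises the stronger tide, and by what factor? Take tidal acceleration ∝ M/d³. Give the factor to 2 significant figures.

Tidal stretch scales as M/d³; compute that for each body.
The Moon: (7.3 × 10²²) / (3.8 × 10⁸)³ = 1.330 × 10⁻³
The Sun: (2.0 × 10³⁰) / (1.5 × 10¹¹)³ = 5.926 × 10⁻⁴
Ratio (larger/smaller) = 2.2

The Moon, by a factor of ≈ 2.2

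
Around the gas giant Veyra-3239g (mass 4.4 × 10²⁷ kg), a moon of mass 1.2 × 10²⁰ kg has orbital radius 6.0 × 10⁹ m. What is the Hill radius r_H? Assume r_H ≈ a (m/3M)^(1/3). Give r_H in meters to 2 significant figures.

r_H ≈ a (m/3M)^(1/3)
    = (6.0 × 10⁹) × (1.2 × 10²⁰ / (3 × 4.4 × 10²⁷))^(1/3)
    = 1.3 × 10⁷ m

1.3 × 10⁷ m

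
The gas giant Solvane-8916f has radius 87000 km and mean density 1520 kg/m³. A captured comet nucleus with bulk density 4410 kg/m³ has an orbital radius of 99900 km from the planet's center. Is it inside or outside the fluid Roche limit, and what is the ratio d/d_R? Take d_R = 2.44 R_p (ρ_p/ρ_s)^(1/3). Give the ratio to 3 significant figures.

inside; d/d_R ≈ 0.671

d_R = 2.44 × (87000 km) × (1520/4410)^(1/3) = 1.488 × 10⁵ km
d/d_R = (99900) / (1.488 × 10⁵) = 0.671
Since d/d_R < 1, the body is inside the Roche limit.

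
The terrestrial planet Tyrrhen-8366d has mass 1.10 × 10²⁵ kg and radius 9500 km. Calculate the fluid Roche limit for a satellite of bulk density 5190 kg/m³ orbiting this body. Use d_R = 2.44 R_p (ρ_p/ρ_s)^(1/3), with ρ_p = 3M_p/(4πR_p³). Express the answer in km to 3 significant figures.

ρ_p = 3M_p/(4πR_p³) = 3 × (1.10 × 10²⁵) / (4π × (9.50 × 10⁶ m)³) = 3060 kg/m³
d_R = 2.44 × 9500 km × (3060/5190)^(1/3)
    = 19400 km

19400 km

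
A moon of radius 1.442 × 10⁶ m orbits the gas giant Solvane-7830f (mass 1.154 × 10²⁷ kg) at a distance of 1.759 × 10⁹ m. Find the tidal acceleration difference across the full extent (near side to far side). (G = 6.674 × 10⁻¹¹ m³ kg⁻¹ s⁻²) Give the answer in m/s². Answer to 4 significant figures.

8.162 × 10⁻⁵ m/s²

Near-to-far spans 2r, so the tidal difference is twice the near-to-center value: 4GMr/d³.
Δg = 4GMr/d³
   = 4 × (6.674 × 10⁻¹¹) × (1.154 × 10²⁷) × (1.442 × 10⁶) / (1.759 × 10⁹)³
   = 8.162 × 10⁻⁵ m/s²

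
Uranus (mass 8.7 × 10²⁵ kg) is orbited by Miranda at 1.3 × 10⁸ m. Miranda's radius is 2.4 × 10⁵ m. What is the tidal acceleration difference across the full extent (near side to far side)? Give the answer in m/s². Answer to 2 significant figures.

2.5 × 10⁻³ m/s²

a_tidal = 4GMr/d³
        = 4 × (6.674 × 10⁻¹¹) × (8.7 × 10²⁵) × (2.4 × 10⁵) / (1.3 × 10⁸)³
        = 2.5 × 10⁻³ m/s²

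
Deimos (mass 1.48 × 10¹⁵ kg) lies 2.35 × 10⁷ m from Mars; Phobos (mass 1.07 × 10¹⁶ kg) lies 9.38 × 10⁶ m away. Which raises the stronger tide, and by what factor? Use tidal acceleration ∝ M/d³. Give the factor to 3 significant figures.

Tidal stretch scales as M/d³; compute that for each body.
Deimos: (1.48 × 10¹⁵) / (2.35 × 10⁷)³ = 1.140 × 10⁻⁷
Phobos: (1.07 × 10¹⁶) / (9.38 × 10⁶)³ = 1.297 × 10⁻⁵
Ratio (larger/smaller) = 114

Phobos, by a factor of ≈ 114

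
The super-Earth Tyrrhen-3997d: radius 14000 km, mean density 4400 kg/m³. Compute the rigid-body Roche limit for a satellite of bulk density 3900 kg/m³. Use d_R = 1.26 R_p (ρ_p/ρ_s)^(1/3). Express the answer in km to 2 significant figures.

d_R = 1.26 × 14000 km × (4400/3900)^(1/3)
    = 18000 km

18000 km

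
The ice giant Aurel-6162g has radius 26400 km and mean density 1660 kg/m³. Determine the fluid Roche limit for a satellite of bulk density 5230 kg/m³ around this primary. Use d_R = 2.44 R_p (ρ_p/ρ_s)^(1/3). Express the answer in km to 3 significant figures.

43900 km

d_R = 2.44 × 26400 km × (1660/5230)^(1/3)
    = 43900 km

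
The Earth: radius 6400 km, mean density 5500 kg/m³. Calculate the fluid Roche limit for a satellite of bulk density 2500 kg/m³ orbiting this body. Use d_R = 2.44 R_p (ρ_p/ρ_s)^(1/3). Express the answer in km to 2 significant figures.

20000 km

d_R = 2.44 × 6400 km × (5500/2500)^(1/3)
    = 20000 km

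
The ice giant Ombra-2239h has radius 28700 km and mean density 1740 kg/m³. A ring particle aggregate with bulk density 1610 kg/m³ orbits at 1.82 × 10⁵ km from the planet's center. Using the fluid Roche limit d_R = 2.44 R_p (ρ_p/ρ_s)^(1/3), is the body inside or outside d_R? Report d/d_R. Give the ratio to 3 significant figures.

outside; d/d_R ≈ 2.53

d_R = 2.44 × (28700 km) × (1740/1610)^(1/3) = 71860 km
d/d_R = (1.82 × 10⁵) / (71860) = 2.53
Since d/d_R > 1, the body is outside the Roche limit.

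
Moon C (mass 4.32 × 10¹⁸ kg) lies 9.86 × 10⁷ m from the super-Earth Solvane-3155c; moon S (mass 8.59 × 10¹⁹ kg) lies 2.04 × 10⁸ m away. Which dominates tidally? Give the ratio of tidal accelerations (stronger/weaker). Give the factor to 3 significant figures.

Moon S, by a factor of ≈ 2.25

Compare M/d³ for the two perturbers:
Moon C: (4.32 × 10¹⁸) / (9.86 × 10⁷)³ = 4.507 × 10⁻⁶
Moon S: (8.59 × 10¹⁹) / (2.04 × 10⁸)³ = 1.012 × 10⁻⁵
Ratio (larger/smaller) = 2.25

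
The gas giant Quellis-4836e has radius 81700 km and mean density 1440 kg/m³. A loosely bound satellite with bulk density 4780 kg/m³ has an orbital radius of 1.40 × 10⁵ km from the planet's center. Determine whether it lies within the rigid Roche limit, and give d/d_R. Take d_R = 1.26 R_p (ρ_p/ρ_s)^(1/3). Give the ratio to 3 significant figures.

outside; d/d_R ≈ 2.03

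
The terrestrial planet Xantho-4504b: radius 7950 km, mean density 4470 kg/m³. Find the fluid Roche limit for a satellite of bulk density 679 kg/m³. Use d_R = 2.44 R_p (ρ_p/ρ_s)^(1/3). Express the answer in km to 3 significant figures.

d_R = 2.44 × 7950 km × (4470/679)^(1/3)
    = 36400 km

36400 km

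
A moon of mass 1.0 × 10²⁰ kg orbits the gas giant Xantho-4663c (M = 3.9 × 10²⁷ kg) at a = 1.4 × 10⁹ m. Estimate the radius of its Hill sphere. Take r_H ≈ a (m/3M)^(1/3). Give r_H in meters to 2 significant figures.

r_H ≈ a (m/3M)^(1/3)
    = (1.4 × 10⁹) × (1.0 × 10²⁰ / (3 × 3.9 × 10²⁷))^(1/3)
    = 2.9 × 10⁶ m

2.9 × 10⁶ m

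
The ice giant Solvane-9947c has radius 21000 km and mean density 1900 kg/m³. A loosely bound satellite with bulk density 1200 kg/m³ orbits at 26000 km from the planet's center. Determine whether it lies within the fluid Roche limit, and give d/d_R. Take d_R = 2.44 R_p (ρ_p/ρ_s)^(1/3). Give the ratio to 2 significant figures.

inside; d/d_R ≈ 0.44

d_R = 2.44 × (21000 km) × (1900/1200)^(1/3) = 59720 km
d/d_R = (26000) / (59720) = 0.44
Since d/d_R < 1, the body is inside the Roche limit.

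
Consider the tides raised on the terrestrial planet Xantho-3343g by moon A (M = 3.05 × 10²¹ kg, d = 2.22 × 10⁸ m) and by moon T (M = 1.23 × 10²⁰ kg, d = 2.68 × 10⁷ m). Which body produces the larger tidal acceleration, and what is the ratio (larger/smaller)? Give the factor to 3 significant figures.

Moon T, by a factor of ≈ 22.9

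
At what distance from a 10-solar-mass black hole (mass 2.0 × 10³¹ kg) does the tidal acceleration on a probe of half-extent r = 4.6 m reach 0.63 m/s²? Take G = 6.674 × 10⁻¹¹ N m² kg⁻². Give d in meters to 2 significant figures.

2.7 × 10⁷ m

2GMr/d³ = a_tidal  ⇒  d = (2GMr / a_tidal)^(1/3)
d = (2 × 6.674×10⁻¹¹ × (2.0 × 10³¹) × (4.6) / (0.63))^(1/3)
  = 2.7 × 10⁷ m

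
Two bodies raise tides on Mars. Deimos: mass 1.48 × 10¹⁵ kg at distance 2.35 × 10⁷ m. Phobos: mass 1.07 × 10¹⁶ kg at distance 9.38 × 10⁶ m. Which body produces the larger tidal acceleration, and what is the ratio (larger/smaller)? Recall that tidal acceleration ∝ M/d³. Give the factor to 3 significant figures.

Tidal acceleration ∝ M/d³, so compare M/d³ for each.
Deimos: (1.48 × 10¹⁵) / (2.35 × 10⁷)³ = 1.140 × 10⁻⁷
Phobos: (1.07 × 10¹⁶) / (9.38 × 10⁶)³ = 1.297 × 10⁻⁵
Ratio (larger/smaller) = 114

Phobos, by a factor of ≈ 114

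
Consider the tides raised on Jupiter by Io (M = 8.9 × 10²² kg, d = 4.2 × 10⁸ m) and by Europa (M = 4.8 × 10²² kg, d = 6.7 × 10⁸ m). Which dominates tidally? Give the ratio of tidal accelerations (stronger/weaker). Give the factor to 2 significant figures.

Io, by a factor of ≈ 7.5

Tidal acceleration ∝ M/d³, so compare M/d³ for each.
Io: (8.9 × 10²²) / (4.2 × 10⁸)³ = 1.201 × 10⁻³
Europa: (4.8 × 10²²) / (6.7 × 10⁸)³ = 1.596 × 10⁻⁴
Ratio (larger/smaller) = 7.5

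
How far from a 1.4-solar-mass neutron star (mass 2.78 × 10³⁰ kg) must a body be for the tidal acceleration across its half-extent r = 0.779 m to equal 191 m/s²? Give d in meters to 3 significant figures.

1.15 × 10⁶ m

2GMr/d³ = a_tidal  ⇒  d = (2GMr / a_tidal)^(1/3)
d = (2 × 6.674×10⁻¹¹ × (2.78 × 10³⁰) × (0.779) / (191))^(1/3)
  = 1.15 × 10⁶ m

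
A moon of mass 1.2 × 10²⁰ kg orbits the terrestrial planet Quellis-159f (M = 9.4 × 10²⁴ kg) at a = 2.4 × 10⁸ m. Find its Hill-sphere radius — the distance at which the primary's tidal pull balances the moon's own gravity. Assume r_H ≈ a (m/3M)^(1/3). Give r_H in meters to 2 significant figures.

r_H ≈ a (m/3M)^(1/3)
    = (2.4 × 10⁸) × (1.2 × 10²⁰ / (3 × 9.4 × 10²⁴))^(1/3)
    = 3.9 × 10⁶ m

3.9 × 10⁶ m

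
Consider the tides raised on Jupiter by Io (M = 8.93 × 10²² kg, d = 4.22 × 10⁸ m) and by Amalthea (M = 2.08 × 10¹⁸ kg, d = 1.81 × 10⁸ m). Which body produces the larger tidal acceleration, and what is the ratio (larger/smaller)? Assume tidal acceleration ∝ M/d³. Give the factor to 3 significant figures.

Tidal stretch scales as M/d³; compute that for each body.
Io: (8.93 × 10²²) / (4.22 × 10⁸)³ = 1.188 × 10⁻³
Amalthea: (2.08 × 10¹⁸) / (1.81 × 10⁸)³ = 3.508 × 10⁻⁷
Ratio (larger/smaller) = 3390

Io, by a factor of ≈ 3390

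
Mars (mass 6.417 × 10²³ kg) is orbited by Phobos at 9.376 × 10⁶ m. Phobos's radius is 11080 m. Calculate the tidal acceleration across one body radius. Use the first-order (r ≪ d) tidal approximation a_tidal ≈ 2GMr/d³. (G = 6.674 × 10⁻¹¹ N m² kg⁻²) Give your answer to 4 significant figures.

Δg = 2GMr/d³
   = 2 × (6.674 × 10⁻¹¹) × (6.417 × 10²³) × (11080) / (9.376 × 10⁶)³
   = 1.151 × 10⁻³ m/s²

1.151 × 10⁻³ m/s²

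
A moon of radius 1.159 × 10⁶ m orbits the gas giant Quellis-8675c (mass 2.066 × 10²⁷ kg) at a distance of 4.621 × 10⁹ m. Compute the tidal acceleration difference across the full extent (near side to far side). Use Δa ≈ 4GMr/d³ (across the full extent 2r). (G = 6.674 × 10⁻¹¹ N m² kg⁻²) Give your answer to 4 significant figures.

Δg = 4GMr/d³
   = 4 × (6.674 × 10⁻¹¹) × (2.066 × 10²⁷) × (1.159 × 10⁶) / (4.621 × 10⁹)³
   = 6.478 × 10⁻⁶ m/s²

6.478 × 10⁻⁶ m/s²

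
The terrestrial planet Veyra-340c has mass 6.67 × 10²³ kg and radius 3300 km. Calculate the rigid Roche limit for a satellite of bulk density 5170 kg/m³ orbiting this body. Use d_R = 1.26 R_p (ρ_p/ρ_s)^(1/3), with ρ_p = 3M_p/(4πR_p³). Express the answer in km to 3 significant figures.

3950 km

ρ_p = 3M_p/(4πR_p³) = 3 × (6.67 × 10²³) / (4π × (3.30 × 10⁶ m)³) = 4430 kg/m³
d_R = 1.26 × 3300 km × (4430/5170)^(1/3)
    = 3950 km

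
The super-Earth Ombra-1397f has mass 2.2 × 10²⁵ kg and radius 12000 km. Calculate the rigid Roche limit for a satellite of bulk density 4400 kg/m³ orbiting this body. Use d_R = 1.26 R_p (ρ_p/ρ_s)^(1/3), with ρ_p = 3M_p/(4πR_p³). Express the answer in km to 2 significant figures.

ρ_p = 3M_p/(4πR_p³) = 3 × (2.2 × 10²⁵) / (4π × (1.2 × 10⁷ m)³) = 3000 kg/m³
d_R = 1.26 × 12000 km × (3000/4400)^(1/3)
    = 13000 km

13000 km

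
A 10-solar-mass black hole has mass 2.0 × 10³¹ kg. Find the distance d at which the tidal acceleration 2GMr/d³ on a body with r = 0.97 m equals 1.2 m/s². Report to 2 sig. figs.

1.3 × 10⁷ m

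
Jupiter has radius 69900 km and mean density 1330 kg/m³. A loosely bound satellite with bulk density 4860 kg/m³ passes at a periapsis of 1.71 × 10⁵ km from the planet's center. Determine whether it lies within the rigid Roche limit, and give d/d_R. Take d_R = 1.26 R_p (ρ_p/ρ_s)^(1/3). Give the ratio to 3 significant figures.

outside; d/d_R ≈ 2.99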